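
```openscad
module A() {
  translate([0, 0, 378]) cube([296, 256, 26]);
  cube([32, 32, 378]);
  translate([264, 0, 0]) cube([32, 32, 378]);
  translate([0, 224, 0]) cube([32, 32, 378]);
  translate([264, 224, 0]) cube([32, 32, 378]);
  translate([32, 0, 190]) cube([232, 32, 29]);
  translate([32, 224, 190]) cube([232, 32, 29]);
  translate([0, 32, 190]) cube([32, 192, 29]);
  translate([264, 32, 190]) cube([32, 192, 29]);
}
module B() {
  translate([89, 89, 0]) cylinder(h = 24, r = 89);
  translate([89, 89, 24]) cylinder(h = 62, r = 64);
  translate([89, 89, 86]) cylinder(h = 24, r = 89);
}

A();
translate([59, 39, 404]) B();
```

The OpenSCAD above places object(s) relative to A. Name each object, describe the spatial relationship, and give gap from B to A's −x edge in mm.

A is a stool. B is a spool. The spool is on top of the stool, centred. The gap from the spool to the stool's −x edge is 59 mm.

The spool's min-x is at 59; the stool's min-x is 0; gap = 59 mm.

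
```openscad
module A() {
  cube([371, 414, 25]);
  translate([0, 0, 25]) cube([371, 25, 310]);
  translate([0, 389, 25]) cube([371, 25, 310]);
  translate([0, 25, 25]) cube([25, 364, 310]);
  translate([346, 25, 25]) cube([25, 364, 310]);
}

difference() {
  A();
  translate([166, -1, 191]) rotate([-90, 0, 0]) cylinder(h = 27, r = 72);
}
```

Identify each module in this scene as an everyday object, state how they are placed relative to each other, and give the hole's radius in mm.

A is an open box. The open box has a circular hole through its front wall. The hole's radius is 72 mm.

The subtracted cylinder has r = 72 mm.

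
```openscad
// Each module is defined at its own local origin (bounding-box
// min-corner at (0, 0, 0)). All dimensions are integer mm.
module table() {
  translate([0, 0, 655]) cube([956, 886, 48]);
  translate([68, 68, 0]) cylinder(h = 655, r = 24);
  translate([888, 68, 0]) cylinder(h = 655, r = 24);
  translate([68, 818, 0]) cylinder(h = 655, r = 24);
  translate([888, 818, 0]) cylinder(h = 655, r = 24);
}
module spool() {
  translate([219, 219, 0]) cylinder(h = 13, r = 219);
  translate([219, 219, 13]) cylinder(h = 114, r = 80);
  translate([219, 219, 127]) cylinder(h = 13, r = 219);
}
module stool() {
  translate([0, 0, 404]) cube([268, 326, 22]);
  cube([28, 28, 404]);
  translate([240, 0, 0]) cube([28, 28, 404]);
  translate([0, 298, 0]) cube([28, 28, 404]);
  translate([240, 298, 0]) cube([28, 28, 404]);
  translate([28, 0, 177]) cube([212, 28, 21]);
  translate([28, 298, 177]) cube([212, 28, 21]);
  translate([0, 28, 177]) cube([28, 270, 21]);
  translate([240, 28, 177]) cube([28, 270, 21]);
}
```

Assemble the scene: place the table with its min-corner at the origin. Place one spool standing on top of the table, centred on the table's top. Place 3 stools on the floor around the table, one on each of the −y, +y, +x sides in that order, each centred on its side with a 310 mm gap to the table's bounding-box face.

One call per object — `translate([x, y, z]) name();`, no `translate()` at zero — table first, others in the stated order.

table();
translate([259, 224, 703]) spool();
translate([344, -636, 0]) stool();
translate([344, 1196, 0]) stool();
translate([1266, 280, 0]) stool();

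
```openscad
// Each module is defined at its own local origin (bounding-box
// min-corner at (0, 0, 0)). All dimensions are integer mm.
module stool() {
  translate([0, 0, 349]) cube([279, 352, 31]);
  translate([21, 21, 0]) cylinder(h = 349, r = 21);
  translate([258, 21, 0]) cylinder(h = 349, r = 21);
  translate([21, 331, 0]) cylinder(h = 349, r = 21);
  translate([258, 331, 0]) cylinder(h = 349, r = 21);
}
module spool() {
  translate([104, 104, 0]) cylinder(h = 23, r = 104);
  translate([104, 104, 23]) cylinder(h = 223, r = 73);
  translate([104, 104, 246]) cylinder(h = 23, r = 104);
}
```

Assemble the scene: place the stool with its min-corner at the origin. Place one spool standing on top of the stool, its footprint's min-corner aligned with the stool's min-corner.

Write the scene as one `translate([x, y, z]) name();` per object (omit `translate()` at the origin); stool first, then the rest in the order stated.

stool();
translate([0, 0, 380]) spool();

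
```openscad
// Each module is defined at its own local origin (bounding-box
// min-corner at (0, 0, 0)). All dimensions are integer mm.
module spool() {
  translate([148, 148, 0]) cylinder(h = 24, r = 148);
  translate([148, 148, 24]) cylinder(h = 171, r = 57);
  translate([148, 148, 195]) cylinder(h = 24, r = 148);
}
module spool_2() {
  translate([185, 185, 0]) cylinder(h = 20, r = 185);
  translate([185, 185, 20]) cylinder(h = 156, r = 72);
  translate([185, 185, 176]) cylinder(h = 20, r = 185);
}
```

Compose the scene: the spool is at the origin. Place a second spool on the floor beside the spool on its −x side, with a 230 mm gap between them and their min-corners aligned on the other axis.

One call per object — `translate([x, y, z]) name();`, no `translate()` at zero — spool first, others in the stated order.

spool();
translate([-600, 0, 0]) spool_2();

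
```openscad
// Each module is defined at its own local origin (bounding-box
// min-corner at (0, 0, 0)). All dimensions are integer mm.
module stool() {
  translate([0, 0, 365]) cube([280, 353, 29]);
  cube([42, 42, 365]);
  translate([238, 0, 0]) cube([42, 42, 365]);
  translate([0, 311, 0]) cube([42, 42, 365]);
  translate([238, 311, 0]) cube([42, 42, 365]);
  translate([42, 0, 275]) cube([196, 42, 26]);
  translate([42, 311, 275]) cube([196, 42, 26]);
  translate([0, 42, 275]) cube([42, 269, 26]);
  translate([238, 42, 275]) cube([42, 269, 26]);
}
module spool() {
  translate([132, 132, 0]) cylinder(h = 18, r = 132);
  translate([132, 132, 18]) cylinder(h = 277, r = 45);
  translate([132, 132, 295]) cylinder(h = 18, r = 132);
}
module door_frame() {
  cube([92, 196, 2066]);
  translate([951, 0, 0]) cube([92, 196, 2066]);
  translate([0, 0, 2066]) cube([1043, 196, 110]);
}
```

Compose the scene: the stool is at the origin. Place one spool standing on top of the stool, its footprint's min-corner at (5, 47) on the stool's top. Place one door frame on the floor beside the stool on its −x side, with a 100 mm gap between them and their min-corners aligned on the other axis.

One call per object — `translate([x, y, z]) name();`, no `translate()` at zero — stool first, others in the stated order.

stool();
translate([5, 47, 394]) spool();
translate([-1143, 0, 0]) door_frame();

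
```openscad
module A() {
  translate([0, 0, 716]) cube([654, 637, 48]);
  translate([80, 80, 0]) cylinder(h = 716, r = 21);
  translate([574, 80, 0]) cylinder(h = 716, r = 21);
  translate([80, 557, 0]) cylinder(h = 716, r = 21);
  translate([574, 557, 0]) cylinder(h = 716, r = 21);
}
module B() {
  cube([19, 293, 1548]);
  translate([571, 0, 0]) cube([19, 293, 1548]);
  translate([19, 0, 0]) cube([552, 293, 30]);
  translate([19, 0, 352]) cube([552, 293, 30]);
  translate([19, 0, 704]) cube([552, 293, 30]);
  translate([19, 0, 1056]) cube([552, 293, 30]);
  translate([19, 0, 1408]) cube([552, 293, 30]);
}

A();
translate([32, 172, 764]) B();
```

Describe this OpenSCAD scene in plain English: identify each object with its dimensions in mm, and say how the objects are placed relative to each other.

A is a table with a 654×637 mm rectangular top, 48 mm thick, top surface at z = 764 mm, supported by four round legs of 42 mm diameter, each leg's bounding box inset 59 mm from the nearest pair of top edges, running from the floor.

B is a bookshelf 590 mm wide overall, 293 mm deep and 1548 mm tall. The two sides are 19 mm thick vertical panels. 5 horizontal shelves of 30 mm thickness span between the inner faces of the sides; the lowest shelf sits on the floor and shelves are stacked with a clear vertical gap of 322 mm between each pair.

The bookshelf is on top of the table, centred.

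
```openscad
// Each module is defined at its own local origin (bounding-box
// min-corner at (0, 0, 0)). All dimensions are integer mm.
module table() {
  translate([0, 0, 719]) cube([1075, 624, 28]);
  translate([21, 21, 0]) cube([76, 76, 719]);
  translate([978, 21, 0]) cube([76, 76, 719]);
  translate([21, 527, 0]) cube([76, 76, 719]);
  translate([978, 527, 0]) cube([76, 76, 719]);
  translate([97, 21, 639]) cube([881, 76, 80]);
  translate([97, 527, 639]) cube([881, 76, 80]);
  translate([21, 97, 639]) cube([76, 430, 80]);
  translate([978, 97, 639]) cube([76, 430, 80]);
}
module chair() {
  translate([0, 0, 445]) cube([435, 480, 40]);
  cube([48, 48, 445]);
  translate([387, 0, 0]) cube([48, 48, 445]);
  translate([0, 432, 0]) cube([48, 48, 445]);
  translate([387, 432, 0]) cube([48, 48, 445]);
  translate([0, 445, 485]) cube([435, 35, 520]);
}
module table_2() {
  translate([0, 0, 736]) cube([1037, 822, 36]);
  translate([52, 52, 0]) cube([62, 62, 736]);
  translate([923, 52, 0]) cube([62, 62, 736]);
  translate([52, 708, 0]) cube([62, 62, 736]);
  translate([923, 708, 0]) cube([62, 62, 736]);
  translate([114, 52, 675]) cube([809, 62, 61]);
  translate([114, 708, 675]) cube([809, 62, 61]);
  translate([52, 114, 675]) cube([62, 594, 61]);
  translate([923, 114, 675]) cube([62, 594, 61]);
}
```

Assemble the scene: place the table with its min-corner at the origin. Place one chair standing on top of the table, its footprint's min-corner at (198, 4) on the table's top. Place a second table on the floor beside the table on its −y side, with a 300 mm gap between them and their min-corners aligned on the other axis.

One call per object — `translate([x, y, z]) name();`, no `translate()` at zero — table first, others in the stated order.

table();
translate([198, 4, 747]) chair();
translate([0, -1122, 0]) table_2();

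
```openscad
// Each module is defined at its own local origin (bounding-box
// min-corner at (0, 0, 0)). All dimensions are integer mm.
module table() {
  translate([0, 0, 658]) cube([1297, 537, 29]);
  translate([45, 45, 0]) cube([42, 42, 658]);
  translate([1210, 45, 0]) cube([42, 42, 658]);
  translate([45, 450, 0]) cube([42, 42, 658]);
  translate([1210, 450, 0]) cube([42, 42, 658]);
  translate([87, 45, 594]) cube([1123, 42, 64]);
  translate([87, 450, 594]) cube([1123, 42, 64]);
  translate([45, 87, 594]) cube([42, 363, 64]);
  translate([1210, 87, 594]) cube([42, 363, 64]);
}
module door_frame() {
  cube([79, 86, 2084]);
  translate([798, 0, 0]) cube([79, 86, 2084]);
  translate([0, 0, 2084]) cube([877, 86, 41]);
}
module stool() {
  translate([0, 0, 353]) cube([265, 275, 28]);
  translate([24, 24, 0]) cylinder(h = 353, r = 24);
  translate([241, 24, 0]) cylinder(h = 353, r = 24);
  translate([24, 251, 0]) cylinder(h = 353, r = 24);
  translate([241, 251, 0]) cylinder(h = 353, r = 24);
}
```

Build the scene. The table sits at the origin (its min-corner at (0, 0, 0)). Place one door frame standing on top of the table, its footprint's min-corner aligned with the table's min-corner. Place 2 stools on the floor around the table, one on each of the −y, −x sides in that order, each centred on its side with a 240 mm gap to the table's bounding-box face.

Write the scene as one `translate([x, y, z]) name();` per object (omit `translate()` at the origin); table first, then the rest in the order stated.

table();
translate([0, 0, 687]) door_frame();
translate([516, -515, 0]) stool();
translate([-505, 131, 0]) stool();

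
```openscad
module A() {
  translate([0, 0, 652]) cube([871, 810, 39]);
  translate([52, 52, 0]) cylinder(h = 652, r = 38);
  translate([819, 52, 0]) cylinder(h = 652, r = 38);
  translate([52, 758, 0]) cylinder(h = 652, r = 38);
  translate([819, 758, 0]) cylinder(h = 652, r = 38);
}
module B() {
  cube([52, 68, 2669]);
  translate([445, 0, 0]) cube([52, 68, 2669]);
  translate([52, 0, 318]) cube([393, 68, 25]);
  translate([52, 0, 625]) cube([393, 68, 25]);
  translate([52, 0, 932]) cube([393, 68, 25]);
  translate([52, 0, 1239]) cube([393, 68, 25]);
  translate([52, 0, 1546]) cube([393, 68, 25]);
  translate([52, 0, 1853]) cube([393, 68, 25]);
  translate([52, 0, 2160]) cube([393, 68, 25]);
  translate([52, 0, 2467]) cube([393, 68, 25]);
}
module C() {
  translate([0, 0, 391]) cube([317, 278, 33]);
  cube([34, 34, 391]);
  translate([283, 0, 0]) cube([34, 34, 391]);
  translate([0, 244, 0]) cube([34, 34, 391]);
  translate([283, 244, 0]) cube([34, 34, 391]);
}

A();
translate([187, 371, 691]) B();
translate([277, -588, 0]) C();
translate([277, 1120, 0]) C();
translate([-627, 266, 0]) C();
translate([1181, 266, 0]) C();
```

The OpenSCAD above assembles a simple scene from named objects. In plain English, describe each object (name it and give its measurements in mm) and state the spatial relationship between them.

A is a rectangular dining table. The top is 871×810×39 mm with its upper surface at z = 691 mm. It stands on four round legs of 76 mm diameter, each leg's bounding box inset 14 mm from the nearest pair of top edges, running from the floor to the underside of the top.

B is a wooden ladder with two side rails of 52×68 mm section and 2669 mm height, set 497 mm apart overall. Between them run 8 rectangular rungs (68 mm deep, 25 mm thick), front faces flush with the rails' −y face. The bottom of the first rung is 318 mm above the floor and each subsequent rung is 307 mm higher than the one below.

C is a four-legged stool. The seat is 317×278 mm, 33 mm thick, top at z = 424 mm. It stands on four square legs, each 34×34 mm in cross-section, from z = 0 to the seat underside, each flush with a corner of the seat.

The ladder is on top of the table, centred. Four stools sit around the table at the −y, +y, −x, +x sides.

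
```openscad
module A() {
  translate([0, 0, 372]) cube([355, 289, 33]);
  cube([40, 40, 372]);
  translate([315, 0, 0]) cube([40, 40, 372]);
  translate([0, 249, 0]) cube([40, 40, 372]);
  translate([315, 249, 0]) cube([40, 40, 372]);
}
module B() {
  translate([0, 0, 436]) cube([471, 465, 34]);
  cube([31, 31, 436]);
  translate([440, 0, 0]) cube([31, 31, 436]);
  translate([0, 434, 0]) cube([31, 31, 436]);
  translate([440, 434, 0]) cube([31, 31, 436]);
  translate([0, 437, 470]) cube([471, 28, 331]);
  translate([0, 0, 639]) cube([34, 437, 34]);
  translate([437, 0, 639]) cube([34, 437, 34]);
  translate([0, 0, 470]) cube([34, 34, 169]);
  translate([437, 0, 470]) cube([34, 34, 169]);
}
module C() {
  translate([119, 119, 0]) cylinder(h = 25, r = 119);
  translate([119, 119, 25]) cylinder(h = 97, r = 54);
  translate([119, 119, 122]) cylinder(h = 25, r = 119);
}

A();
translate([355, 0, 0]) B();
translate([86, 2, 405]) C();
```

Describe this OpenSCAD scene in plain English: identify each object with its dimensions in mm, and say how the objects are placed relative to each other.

A is a four-legged stool. The seat is a 355×289×33 mm slab whose top surface is at z = 405 mm; four square legs, each 40×40 mm in cross-section, run from the floor (z = 0) to the underside of the seat, each flush with a corner of the seat.

B is a chair. The seat is a 471×465×34 mm slab with its top at z = 470 mm, on four 31×31 mm corner legs (flush with the seat edges, standing on z = 0). A flat backrest 28 mm thick, 331 mm tall, spans the full seat width and rises from the seat top along its +y edge, rear face flush with the rear of the seat. Two armrests of 34×34 mm section run along each side from the seat's front edge to the front of the backrest, top faces 203 mm above the seat top and outer faces flush with the seat's x-edges; a 34×34 mm post under the front of each armrest stands on the seat at the front corner.

C is a spool: two coaxial disc flanges of radius 119 mm and thickness 25 mm, joined by a core cylinder of radius 54 mm and height 97 mm. The lower flange rests on z = 0 and the three cylinders share a vertical axis.

The chair is against the stool's +x side, with their −y faces flush. The spool is on top of the stool.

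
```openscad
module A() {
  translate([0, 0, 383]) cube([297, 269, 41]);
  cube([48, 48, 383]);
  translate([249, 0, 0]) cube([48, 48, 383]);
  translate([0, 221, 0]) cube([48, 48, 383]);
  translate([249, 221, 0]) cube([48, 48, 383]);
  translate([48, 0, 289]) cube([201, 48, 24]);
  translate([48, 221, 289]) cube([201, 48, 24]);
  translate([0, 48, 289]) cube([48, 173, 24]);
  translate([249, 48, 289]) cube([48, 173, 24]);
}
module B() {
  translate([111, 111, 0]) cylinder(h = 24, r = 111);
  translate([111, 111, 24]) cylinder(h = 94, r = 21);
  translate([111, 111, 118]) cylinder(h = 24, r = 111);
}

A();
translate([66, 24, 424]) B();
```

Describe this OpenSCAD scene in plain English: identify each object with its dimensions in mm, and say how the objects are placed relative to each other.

A is a simple wooden stool: a rectangular seat 297 mm (x) by 269 mm (y), 41 mm thick, top face at z = 424 mm, on four square legs, each 48×48 mm in cross-section. The legs rest on z = 0, each flush with a corner of the seat. Four stretchers, 48 mm wide and 24 mm tall, connect adjacent legs with their undersides at z = 289 mm, each running between the inner faces of the legs it joins and aligned with the legs' outer faces on the other axis.

B is a spool: two coaxial disc flanges of radius 111 mm and thickness 24 mm, joined by a core cylinder of radius 21 mm and height 94 mm. The lower flange rests on z = 0 and the three cylinders share a vertical axis.

The spool is on top of the stool.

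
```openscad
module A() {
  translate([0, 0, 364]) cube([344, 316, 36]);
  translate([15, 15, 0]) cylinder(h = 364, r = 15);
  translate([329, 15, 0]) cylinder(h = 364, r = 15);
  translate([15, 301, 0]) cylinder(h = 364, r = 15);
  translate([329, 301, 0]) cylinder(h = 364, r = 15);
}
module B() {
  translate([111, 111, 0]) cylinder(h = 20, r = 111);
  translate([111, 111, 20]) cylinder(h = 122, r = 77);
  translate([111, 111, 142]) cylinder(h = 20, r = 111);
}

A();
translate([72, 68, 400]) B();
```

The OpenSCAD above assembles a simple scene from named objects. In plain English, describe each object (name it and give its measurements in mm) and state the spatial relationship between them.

A is a four-legged stool. The seat is a 344×316×36 mm slab whose top surface is at z = 400 mm; four round legs, each 30 mm in diameter, run from the floor (z = 0) to the underside of the seat, each leg's axis is inset half a diameter from the nearest pair of seat edges (so the leg's bounding box is flush with the corner).

B is a spool: two coaxial disc flanges of radius 111 mm and thickness 20 mm, joined by a core cylinder of radius 77 mm and height 122 mm. The lower flange rests on z = 0 and the three cylinders share a vertical axis.

The spool is on top of the stool.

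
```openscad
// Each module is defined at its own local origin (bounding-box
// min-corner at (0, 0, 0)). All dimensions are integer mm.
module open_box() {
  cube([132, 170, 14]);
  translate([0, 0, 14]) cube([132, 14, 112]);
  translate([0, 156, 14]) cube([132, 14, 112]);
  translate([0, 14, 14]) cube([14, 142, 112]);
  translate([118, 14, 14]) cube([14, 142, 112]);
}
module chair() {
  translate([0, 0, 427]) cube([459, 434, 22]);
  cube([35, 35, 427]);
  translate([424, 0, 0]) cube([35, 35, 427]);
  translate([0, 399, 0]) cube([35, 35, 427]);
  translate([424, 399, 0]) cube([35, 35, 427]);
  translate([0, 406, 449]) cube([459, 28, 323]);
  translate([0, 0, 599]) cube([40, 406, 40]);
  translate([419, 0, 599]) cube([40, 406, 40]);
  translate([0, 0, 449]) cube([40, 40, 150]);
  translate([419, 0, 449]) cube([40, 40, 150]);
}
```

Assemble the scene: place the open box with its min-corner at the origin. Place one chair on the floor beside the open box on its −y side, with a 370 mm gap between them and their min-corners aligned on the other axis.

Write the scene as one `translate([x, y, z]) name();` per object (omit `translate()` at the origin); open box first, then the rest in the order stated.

open_box();
translate([0, -804, 0]) chair();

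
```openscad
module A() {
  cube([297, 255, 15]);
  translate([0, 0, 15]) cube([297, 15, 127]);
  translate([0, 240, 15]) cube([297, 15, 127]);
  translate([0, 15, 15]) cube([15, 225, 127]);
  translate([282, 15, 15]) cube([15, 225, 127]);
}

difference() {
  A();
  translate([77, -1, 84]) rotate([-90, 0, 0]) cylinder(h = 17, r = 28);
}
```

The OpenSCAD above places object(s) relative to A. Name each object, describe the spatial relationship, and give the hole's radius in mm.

A is an open box. The open box has a circular hole through its front wall. The hole's radius is 28 mm.

The subtracted cylinder has r = 28 mm.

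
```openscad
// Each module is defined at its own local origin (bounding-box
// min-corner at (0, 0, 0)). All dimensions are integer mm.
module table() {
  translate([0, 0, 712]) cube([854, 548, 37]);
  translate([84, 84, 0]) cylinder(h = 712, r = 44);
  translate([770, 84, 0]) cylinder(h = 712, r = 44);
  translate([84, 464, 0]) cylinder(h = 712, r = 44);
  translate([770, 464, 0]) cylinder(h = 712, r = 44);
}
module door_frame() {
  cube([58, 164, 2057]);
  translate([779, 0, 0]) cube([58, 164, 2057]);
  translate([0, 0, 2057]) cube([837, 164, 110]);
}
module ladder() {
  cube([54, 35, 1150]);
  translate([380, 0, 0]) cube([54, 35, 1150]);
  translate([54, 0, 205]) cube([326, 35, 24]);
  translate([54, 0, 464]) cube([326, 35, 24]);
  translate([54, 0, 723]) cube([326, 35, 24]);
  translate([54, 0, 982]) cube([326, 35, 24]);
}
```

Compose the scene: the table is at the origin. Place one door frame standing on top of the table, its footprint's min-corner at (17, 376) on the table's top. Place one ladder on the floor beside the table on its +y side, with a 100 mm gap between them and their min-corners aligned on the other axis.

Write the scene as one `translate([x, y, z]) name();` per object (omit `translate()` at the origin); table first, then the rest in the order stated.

table();
translate([17, 376, 749]) door_frame();
translate([0, 648, 0]) ladder();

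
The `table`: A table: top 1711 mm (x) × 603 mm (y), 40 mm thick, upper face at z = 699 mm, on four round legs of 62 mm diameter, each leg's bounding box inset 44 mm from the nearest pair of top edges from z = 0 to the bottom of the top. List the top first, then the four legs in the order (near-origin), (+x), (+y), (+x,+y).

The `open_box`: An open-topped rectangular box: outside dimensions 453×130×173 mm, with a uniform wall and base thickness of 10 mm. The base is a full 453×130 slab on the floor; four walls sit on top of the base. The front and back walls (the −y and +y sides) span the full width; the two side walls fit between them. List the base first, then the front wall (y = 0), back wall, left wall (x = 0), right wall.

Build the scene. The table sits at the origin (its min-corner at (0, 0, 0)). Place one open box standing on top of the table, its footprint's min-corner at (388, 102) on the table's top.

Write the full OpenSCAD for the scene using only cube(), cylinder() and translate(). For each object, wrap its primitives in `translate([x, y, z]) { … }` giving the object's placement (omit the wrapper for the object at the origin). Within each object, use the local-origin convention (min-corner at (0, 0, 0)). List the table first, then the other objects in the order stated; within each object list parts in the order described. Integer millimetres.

translate([0, 0, 659]) cube([1711, 603, 40]);
translate([75, 75, 0]) cylinder(h = 659, r = 31);
translate([1636, 75, 0]) cylinder(h = 659, r = 31);
translate([75, 528, 0]) cylinder(h = 659, r = 31);
translate([1636, 528, 0]) cylinder(h = 659, r = 31);
translate([388, 102, 699]) {
  cube([453, 130, 10]);
  translate([0, 0, 10]) cube([453, 10, 163]);
  translate([0, 120, 10]) cube([453, 10, 163]);
  translate([0, 10, 10]) cube([10, 110, 163]);
  translate([443, 10, 10]) cube([10, 110, 163]);
}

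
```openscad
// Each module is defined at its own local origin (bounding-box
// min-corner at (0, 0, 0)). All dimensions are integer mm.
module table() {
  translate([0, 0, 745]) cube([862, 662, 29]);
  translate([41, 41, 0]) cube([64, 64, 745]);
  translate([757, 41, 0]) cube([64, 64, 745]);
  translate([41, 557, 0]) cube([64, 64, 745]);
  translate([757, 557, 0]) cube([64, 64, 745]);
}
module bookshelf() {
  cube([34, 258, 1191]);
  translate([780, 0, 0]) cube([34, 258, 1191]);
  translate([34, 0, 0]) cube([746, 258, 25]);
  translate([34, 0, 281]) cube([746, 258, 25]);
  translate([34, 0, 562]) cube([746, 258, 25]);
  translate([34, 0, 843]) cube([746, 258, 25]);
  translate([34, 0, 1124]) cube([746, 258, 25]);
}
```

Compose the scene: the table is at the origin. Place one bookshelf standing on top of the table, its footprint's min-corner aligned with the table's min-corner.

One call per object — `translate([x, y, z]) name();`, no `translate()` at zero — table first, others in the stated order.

table();
translate([0, 0, 774]) bookshelf();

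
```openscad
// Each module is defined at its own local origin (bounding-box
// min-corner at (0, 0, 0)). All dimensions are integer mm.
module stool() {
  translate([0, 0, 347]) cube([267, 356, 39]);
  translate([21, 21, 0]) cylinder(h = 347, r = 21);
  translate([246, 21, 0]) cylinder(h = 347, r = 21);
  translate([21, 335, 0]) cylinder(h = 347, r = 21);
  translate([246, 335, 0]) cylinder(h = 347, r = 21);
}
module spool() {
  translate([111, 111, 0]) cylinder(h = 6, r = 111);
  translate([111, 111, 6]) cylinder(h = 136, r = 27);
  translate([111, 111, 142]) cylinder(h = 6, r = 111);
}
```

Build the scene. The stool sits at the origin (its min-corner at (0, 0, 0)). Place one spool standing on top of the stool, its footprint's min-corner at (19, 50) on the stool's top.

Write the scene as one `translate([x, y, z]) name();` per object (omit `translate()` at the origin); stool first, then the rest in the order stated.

stool();
translate([19, 50, 386]) spool();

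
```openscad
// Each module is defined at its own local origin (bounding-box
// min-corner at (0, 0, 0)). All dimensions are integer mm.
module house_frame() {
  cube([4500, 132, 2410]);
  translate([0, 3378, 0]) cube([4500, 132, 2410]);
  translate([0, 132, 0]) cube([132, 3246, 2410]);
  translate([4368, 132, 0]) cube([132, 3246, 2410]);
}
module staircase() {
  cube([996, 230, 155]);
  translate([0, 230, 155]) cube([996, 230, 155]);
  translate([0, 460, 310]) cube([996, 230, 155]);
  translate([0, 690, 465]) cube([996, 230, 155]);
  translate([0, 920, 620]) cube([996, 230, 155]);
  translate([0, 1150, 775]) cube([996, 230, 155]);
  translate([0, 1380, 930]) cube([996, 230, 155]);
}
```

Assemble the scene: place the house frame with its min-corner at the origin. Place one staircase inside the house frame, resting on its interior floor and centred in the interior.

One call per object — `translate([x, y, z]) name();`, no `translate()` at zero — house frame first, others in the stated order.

house_frame();
translate([1752, 950, 0]) staircase();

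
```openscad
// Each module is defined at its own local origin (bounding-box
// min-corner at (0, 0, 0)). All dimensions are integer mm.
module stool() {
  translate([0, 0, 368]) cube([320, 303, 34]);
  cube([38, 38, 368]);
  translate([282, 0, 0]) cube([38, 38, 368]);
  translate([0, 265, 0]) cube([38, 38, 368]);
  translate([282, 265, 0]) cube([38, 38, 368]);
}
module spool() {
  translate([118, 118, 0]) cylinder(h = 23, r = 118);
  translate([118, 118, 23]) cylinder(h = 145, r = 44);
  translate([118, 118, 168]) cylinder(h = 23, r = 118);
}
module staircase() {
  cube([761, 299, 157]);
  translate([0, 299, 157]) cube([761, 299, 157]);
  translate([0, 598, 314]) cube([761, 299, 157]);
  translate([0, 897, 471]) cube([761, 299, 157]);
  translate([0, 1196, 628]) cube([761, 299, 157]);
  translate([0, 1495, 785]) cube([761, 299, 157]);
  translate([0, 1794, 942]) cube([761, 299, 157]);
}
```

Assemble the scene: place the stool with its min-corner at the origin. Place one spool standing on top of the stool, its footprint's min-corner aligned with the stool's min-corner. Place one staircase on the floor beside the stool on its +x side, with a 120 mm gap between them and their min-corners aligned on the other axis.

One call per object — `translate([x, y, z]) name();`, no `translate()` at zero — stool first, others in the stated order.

stool();
translate([0, 0, 402]) spool();
translate([440, 0, 0]) staircase();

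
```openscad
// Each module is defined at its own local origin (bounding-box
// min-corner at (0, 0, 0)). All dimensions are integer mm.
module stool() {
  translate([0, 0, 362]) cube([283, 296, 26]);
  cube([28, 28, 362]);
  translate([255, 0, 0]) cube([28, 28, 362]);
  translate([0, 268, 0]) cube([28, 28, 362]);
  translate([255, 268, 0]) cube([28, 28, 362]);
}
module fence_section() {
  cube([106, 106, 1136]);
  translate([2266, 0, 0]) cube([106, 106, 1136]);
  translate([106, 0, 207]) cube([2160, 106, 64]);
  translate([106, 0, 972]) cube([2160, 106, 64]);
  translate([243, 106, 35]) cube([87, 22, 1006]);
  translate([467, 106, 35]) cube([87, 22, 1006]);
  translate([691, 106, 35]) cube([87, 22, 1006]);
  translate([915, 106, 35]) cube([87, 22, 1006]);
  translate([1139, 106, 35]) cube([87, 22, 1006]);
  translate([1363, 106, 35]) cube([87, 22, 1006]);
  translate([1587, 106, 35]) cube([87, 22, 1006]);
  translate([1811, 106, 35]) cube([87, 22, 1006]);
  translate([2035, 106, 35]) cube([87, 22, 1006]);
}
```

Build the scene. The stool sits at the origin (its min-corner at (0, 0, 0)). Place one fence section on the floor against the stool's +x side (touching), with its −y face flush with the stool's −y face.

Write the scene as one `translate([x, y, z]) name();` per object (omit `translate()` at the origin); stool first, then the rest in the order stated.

stool();
translate([283, 0, 0]) fence_section();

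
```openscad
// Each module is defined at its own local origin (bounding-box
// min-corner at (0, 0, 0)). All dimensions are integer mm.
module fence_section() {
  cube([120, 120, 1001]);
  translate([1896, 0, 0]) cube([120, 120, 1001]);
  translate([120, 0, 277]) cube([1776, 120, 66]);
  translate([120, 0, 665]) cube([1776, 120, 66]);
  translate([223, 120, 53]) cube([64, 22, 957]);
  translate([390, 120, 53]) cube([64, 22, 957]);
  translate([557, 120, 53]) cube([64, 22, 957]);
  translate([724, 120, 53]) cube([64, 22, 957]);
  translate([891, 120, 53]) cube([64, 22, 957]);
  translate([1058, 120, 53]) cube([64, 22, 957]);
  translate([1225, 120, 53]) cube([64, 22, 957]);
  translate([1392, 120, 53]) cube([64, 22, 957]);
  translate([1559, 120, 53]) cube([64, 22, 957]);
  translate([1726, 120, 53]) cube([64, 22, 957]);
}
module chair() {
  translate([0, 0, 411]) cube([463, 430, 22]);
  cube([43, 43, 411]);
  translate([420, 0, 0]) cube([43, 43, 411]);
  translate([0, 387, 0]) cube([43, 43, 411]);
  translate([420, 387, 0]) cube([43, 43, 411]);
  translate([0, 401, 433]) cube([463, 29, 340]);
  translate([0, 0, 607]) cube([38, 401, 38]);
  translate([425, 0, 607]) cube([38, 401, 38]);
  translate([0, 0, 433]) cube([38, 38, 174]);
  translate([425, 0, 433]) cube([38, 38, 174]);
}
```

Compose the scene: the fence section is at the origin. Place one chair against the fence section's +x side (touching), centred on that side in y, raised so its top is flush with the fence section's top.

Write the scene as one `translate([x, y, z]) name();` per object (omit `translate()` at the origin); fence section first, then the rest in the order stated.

fence_section();
translate([2016, -144, 237]) chair();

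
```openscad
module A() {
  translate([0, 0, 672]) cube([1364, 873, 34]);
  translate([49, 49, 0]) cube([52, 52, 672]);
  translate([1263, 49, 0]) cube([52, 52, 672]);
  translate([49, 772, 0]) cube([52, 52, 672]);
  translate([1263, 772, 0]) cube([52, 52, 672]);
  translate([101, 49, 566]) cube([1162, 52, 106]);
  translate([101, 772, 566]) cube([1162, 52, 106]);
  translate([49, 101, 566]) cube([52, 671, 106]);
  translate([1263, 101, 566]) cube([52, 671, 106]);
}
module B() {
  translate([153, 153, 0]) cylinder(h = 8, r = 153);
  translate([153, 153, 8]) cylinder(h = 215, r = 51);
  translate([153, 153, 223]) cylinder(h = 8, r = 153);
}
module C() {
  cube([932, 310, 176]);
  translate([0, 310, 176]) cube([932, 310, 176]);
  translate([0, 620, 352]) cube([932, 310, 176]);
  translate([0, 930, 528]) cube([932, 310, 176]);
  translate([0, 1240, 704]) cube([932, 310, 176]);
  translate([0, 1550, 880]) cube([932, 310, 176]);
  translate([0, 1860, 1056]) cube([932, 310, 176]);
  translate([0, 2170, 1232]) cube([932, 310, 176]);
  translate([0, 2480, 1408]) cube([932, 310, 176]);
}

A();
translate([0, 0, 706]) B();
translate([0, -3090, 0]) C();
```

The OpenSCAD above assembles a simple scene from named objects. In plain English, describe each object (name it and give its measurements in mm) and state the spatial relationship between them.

A is a table: top 1364 mm (x) × 873 mm (y), 34 mm thick, upper face at z = 706 mm, on four 52×52 mm square legs, each inset 49 mm from the nearest pair of top edges, running from z = 0 to the bottom of the top. Four apron rails, 52 mm thick and 106 mm tall, run between adjacent legs with their top edges flush with the underside of the top and their outer faces flush with the legs' outer faces.

B is a spool: two coaxial disc flanges of radius 153 mm and thickness 8 mm, joined by a core cylinder of radius 51 mm and height 215 mm. The lower flange rests on z = 0 and the three cylinders share a vertical axis.

C is a straight staircase of 9 solid steps. Each step is 932 mm wide (x), 310 mm deep (y, the going) and 176 mm tall (the rise). The first step rests on the floor; each subsequent step sits one going further in +y and one rise higher in +z, directly behind and above the previous step with no overlap.

The spool is on top of the table. The staircase is on the floor beside the table on its −y side.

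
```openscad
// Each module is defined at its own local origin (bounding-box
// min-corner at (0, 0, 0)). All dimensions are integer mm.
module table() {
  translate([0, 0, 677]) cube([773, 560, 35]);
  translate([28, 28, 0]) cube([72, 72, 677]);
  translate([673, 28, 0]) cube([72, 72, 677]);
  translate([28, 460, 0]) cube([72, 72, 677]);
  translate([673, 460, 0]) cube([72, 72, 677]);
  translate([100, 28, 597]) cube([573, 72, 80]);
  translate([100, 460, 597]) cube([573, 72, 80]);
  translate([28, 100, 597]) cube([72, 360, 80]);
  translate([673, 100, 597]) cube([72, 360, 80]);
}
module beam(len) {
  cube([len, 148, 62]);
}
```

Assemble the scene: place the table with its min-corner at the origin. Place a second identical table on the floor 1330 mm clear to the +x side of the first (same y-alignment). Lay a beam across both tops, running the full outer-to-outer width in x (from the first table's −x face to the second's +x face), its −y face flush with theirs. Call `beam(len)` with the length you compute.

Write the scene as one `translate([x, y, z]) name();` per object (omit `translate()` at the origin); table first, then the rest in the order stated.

table();
translate([2103, 0, 0]) table();
translate([0, 0, 712]) beam(2876);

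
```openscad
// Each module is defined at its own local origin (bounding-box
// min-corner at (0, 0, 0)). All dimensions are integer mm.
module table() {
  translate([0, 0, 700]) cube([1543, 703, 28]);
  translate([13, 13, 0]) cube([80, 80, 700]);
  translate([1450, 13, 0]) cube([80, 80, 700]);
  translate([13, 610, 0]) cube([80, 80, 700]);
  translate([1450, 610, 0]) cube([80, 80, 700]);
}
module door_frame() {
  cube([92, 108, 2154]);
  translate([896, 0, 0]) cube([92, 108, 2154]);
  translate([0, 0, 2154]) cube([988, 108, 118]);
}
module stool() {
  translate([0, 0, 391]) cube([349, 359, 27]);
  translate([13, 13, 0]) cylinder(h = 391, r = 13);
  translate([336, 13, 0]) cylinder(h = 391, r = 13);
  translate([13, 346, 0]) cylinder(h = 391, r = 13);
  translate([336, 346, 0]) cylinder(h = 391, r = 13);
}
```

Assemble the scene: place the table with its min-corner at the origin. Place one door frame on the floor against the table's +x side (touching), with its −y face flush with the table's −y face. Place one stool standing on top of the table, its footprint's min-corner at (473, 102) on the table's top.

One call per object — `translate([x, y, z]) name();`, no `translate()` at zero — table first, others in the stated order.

table();
translate([1543, 0, 0]) door_frame();
translate([473, 102, 728]) stool();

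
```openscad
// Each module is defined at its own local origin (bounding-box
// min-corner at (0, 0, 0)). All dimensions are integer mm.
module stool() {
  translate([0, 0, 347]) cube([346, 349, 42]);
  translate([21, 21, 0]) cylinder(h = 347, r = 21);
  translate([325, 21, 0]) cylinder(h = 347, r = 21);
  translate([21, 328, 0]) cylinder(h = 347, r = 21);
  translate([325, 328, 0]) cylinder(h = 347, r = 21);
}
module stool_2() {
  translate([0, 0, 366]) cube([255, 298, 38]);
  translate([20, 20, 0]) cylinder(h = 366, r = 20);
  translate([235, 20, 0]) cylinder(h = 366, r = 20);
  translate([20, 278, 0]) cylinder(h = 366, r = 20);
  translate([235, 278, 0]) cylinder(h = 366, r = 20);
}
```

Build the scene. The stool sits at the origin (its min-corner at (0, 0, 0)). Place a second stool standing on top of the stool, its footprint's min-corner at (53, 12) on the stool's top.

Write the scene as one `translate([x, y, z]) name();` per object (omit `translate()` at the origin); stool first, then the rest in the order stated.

stool();
translate([53, 12, 389]) stool_2();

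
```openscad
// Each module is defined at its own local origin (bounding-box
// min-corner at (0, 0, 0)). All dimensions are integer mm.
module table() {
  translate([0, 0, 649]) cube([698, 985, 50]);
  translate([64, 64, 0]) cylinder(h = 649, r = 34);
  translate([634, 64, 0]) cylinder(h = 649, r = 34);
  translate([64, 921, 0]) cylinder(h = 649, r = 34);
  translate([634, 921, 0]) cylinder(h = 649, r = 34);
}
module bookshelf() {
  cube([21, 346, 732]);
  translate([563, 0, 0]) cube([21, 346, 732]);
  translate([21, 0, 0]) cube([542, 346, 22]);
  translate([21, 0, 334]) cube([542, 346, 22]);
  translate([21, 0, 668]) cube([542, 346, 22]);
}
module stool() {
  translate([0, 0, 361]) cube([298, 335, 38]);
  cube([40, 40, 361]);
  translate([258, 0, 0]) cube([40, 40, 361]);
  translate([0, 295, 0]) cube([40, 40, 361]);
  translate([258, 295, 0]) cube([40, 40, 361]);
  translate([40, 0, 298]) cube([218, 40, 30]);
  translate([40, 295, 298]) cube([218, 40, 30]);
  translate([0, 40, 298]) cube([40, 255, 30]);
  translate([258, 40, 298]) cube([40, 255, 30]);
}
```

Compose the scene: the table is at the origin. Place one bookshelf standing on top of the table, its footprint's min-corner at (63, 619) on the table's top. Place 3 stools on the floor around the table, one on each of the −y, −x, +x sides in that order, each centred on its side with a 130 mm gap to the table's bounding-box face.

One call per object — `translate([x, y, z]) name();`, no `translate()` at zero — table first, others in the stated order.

table();
translate([63, 619, 699]) bookshelf();
translate([200, -465, 0]) stool();
translate([-428, 325, 0]) stool();
translate([828, 325, 0]) stool();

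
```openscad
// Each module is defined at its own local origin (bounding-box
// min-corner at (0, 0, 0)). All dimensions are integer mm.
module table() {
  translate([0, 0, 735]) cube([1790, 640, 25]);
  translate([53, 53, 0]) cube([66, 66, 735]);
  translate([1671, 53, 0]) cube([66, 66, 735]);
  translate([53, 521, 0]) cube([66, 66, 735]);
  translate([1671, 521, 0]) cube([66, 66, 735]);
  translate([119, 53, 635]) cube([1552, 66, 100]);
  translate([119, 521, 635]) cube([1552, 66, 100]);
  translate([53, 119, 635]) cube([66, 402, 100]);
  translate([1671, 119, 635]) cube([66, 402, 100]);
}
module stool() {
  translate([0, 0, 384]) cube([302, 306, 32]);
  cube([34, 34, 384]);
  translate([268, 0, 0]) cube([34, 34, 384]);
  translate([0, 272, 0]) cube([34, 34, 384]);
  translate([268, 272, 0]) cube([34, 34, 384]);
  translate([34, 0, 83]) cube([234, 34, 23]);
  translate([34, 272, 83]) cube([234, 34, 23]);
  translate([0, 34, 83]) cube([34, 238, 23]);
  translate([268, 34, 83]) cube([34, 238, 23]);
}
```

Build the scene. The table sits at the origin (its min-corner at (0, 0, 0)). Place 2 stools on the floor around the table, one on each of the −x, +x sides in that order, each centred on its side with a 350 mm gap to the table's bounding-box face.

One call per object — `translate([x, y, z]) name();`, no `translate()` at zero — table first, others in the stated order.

table();
translate([-652, 167, 0]) stool();
translate([2140, 167, 0]) stool();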